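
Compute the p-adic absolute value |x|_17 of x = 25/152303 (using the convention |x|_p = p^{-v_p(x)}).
|25/152303|_17 = 4913

Step 1 — compute v_17(x) by factoring powers of 17 out of the numerator and denominator: v_17(25/152303) = -3. Step 2 — apply |x|_p = p^{-v_p(x)} = 17^{3} = 4913.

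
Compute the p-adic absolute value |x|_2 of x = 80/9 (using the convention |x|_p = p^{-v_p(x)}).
|80/9|_2 = 1/16

Step 1 — compute v_2(x) by factoring powers of 2 out of the numerator and denominator: v_2(80/9) = 4. Step 2 — apply |x|_p = p^{-v_p(x)} = 2^{-4} = 1/16.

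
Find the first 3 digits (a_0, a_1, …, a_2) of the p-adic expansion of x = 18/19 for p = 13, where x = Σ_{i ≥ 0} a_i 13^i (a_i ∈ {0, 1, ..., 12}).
(a_0, …, a_2) = (3, 6, 5)

v_13(18/19) = 0 (numerator and denominator both coprime to 13), so x ∈ ℤ_13^×. Compute digits iteratively via a_i = x_i mod 13, x_{i+1} = (x_i − a_i)/13, with x_0 = x:
  x_0 = 18/19;  a_0 = 3;  x_1 = (x_0 − 3)/13 = -3/19
  x_1 = -3/19;  a_1 = 6;  x_2 = (x_1 − 6)/13 = -9/19
  x_2 = -9/19;  a_2 = 5;  x_3 = (x_2 − 5)/13 = -8/19
Digits: (3, 6, 5).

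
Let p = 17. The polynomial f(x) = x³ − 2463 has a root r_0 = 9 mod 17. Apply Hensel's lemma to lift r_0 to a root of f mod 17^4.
r_3 = 7234 (mod 83521)

Hensel: r_{i+1} = r_i − f(r_i)/f′(r_i) mod 17^{i+2}, where f′(x) = 3x². Iterate:
  r_0 = 9 (mod 17)
  r_1 = 9 (mod 289)
  r_2 = 2321 (mod 4913)
  r_3 = 7234 (mod 83521)
Final: r = 7234 with f(r) ≡ 0 mod 17^4.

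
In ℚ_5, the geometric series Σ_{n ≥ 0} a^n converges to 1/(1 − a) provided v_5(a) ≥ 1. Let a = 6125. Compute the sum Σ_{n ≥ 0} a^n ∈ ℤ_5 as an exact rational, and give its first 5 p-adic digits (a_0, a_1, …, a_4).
Σ a^n = 1/(1 − a) = -1/6124;  first 5 digits = (1, 0, 0, 4, 4)

v_5(a) = 3 ≥ 1, so the series converges in ℤ_5 to 1/(1 − a) = 1/(1 − 6125) = -1/6124. Expand this rational in ℤ_5: compute digits iteratively via d_i = x_i mod 5, x_{i+1} = (x_i − d_i)/5. The first 5 digits are (1, 0, 0, 4, 4).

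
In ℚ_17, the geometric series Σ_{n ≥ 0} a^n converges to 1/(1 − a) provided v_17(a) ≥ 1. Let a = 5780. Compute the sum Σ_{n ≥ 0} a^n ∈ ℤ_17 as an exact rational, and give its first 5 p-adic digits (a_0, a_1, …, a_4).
Σ a^n = 1/(1 − a) = -1/5779;  first 5 digits = (1, 0, 3, 1, 9)

v_17(a) = 2 ≥ 1, so the series converges in ℤ_17 to 1/(1 − a) = 1/(1 − 5780) = -1/5779. Expand this rational in ℤ_17: compute digits iteratively via d_i = x_i mod 17, x_{i+1} = (x_i − d_i)/17. The first 5 digits are (1, 0, 3, 1, 9).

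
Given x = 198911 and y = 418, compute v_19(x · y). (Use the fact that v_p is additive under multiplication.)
v_19(83144798) = 4

v_p(x) = 3 (factor: 198911 = 19^3 · 29); v_p(y) = 1 (factor: 418 = 19^1 · 22). Additivity: v_p(xy) = v_p(x) + v_p(y) = 3 + 1 = 4. (Direct check: xy = 83144798 = 19^4 · (638).)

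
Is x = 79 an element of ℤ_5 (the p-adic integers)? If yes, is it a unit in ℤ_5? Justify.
x ∈ ℤ_5^× (unit); v_5(x) = 0

ℤ_5 = {x ∈ ℚ_5 : v_5(x) ≥ 0} and ℤ_5^× = {x ∈ ℤ_5 : v_5(x) = 0}. Here v_5(79) = v_5(num) − v_5(den) = 0; compare against these criteria.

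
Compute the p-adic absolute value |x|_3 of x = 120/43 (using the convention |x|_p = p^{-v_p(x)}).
|120/43|_3 = 1/3

Step 1 — compute v_3(x) by factoring powers of 3 out of the numerator and denominator: v_3(120/43) = 1. Step 2 — apply |x|_p = p^{-v_p(x)} = 3^{-1} = 1/3.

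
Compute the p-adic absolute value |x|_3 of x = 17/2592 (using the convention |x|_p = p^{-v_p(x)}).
|17/2592|_3 = 81

Step 1 — compute v_3(x) by factoring powers of 3 out of the numerator and denominator: v_3(17/2592) = -4. Step 2 — apply |x|_p = p^{-v_p(x)} = 3^{4} = 81.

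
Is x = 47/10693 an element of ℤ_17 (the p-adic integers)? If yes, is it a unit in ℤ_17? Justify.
x ∉ ℤ_17 (v_17(x) = -2 < 0)

ℤ_17 = {x ∈ ℚ_17 : v_17(x) ≥ 0} and ℤ_17^× = {x ∈ ℤ_17 : v_17(x) = 0}. Here v_17(47/10693) = v_17(num) − v_17(den) = -2; compare against these criteria.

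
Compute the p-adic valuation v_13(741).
v_13(741) = 1

v_13(n) is the largest exponent k such that 13^k divides n. Factor out: 741 = 13^1 · 57. (Sign doesn't affect v_p.) So v_13(741) = 1.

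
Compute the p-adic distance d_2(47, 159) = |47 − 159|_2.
d_2(47, 159) = 1/16

Step 1 — x − y = 47 − 159 = -112. Step 2 — v_2(-112) = 4 (factor: -112 = −(2^4 · 7); the sign does not affect v_p). Step 3 — |x − y|_2 = 2^{-4} = 1/16.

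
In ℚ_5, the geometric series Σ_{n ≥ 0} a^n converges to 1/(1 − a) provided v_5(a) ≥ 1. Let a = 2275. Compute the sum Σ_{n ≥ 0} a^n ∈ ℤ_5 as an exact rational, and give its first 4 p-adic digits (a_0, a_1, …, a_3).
Σ a^n = 1/(1 − a) = -1/2274;  first 4 digits = (1, 0, 1, 3)

v_5(a) = 2 ≥ 1, so the series converges in ℤ_5 to 1/(1 − a) = 1/(1 − 2275) = -1/2274. Expand this rational in ℤ_5: compute digits iteratively via d_i = x_i mod 5, x_{i+1} = (x_i − d_i)/5. The first 4 digits are (1, 0, 1, 3).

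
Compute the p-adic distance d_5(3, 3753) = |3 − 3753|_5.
d_5(3, 3753) = 1/625

Step 1 — x − y = 3 − 3753 = -3750. Step 2 — v_5(-3750) = 4 (factor: -3750 = −(5^4 · 6); the sign does not affect v_p). Step 3 — |x − y|_5 = 5^{-4} = 1/625.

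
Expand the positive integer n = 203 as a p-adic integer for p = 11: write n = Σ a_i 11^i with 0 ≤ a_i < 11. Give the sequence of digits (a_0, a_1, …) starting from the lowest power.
(a_0, a_1, …) = (5, 7, 1)

Repeated division by 11 gives the digits low-to-high: 203 = 5 + 7·11^1 + 1·11^2. Digit sequence: (5, 7, 1).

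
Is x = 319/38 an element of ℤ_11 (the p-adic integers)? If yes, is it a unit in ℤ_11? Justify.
x ∈ ℤ_11 but not a unit; v_11(x) = 1 > 0

ℤ_11 = {x ∈ ℚ_11 : v_11(x) ≥ 0} and ℤ_11^× = {x ∈ ℤ_11 : v_11(x) = 0}. Here v_11(319/38) = v_11(num) − v_11(den) = 1; compare against these criteria.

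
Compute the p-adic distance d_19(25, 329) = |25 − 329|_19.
d_19(25, 329) = 1/19

Step 1 — x − y = 25 − 329 = -304. Step 2 — v_19(-304) = 1 (factor: -304 = −(19^1 · 16); the sign does not affect v_p). Step 3 — |x − y|_19 = 19^{-1} = 1/19.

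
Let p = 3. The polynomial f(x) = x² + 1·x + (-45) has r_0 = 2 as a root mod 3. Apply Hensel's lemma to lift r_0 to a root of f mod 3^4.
r_3 = 35 (mod 81)

Hensel: r_{i+1} = r_i − f(r_i)·(f′(r_i))^{-1} mod 3^{i+2}, f′(x) = 2x + 1. Iterate:
  r_0 = 2 (mod 3)
  r_1 = 8 (mod 9)
  r_2 = 8 (mod 27)
  r_3 = 35 (mod 81)
Final: r = 35 satisfies f(r) ≡ 0 mod 3^4.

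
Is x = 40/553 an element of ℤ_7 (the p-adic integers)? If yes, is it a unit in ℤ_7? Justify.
x ∉ ℤ_7 (v_7(x) = -1 < 0)

ℤ_7 = {x ∈ ℚ_7 : v_7(x) ≥ 0} and ℤ_7^× = {x ∈ ℤ_7 : v_7(x) = 0}. Here v_7(40/553) = v_7(num) − v_7(den) = -1; compare against these criteria.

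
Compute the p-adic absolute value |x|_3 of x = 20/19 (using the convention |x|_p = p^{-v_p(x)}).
|20/19|_3 = 1

Step 1 — compute v_3(x) by factoring powers of 3 out of the numerator and denominator: v_3(20/19) = 0. Step 2 — apply |x|_p = p^{-v_p(x)} = 3^{0} = 1.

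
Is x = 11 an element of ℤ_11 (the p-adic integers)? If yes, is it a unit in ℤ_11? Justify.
x ∈ ℤ_11 but not a unit; v_11(x) = 1 > 0

ℤ_11 = {x ∈ ℚ_11 : v_11(x) ≥ 0} and ℤ_11^× = {x ∈ ℤ_11 : v_11(x) = 0}. Here v_11(11) = v_11(num) − v_11(den) = 1; compare against these criteria.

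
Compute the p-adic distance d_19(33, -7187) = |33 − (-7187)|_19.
d_19(33, -7187) = 1/361

Step 1 — x − y = 33 − (-7187) = 7220. Step 2 — v_19(7220) = 2 (factor: 7220 = (19^2 · 20); the sign does not affect v_p). Step 3 — |x − y|_19 = 19^{-2} = 1/361.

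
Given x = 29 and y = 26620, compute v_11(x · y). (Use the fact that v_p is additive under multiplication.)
v_11(771980) = 3

v_p(x) = 0 (factor: 29 = 11^0 · 29); v_p(y) = 3 (factor: 26620 = 11^3 · 20). Additivity: v_p(xy) = v_p(x) + v_p(y) = 0 + 3 = 3. (Direct check: xy = 771980 = 11^3 · (580).)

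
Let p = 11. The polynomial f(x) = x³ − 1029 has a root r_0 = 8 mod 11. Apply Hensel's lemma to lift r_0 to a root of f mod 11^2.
r_1 = 63 (mod 121)

Hensel: r_{i+1} = r_i − f(r_i)/f′(r_i) mod 11^{i+2}, where f′(x) = 3x². Iterate:
  r_0 = 8 (mod 11)
  r_1 = 63 (mod 121)
Final: r = 63 with f(r) ≡ 0 mod 11^2.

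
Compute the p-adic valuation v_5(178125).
v_5(178125) = 5

v_5(n) is the largest exponent k such that 5^k divides n. Factor out: 178125 = 5^5 · 57. (Sign doesn't affect v_p.) So v_5(178125) = 5.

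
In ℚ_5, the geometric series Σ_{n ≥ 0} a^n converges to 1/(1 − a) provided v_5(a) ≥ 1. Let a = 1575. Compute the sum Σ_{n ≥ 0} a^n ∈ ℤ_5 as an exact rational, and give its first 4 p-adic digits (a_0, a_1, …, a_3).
Σ a^n = 1/(1 − a) = -1/1574;  first 4 digits = (1, 0, 3, 2)

v_5(a) = 2 ≥ 1, so the series converges in ℤ_5 to 1/(1 − a) = 1/(1 − 1575) = -1/1574. Expand this rational in ℤ_5: compute digits iteratively via d_i = x_i mod 5, x_{i+1} = (x_i − d_i)/5. The first 4 digits are (1, 0, 3, 2).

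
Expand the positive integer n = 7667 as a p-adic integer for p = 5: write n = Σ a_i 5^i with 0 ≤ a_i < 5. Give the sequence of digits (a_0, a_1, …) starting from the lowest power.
(a_0, a_1, …) = (2, 3, 1, 1, 2, 2)

Repeated division by 5 gives the digits low-to-high: 7667 = 2 + 3·5^1 + 1·5^2 + 1·5^3 + 2·5^4 + 2·5^5. Digit sequence: (2, 3, 1, 1, 2, 2).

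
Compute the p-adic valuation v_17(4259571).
v_17(4259571) = 5

v_17(n) is the largest exponent k such that 17^k divides n. Factor out: 4259571 = 17^5 · 3. (Sign doesn't affect v_p.) So v_17(4259571) = 5.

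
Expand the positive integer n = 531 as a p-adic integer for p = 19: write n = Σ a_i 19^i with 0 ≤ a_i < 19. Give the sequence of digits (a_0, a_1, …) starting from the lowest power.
(a_0, a_1, …) = (18, 8, 1)

Repeated division by 19 gives the digits low-to-high: 531 = 18 + 8·19^1 + 1·19^2. Digit sequence: (18, 8, 1).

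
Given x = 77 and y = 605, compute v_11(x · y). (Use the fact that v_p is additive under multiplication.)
v_11(46585) = 3

v_p(x) = 1 (factor: 77 = 11^1 · 7); v_p(y) = 2 (factor: 605 = 11^2 · 5). Additivity: v_p(xy) = v_p(x) + v_p(y) = 1 + 2 = 3. (Direct check: xy = 46585 = 11^3 · (35).)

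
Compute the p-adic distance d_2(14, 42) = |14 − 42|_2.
d_2(14, 42) = 1/4

Step 1 — x − y = 14 − 42 = -28. Step 2 — v_2(-28) = 2 (factor: -28 = −(2^2 · 7); the sign does not affect v_p). Step 3 — |x − y|_2 = 2^{-2} = 1/4.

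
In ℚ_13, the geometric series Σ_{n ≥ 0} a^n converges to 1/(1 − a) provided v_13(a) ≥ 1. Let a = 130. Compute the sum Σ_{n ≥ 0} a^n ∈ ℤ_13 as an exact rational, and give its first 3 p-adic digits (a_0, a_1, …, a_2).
Σ a^n = 1/(1 − a) = -1/129;  first 3 digits = (1, 10, 9)

v_13(a) = 1 ≥ 1, so the series converges in ℤ_13 to 1/(1 − a) = 1/(1 − 130) = -1/129. Expand this rational in ℤ_13: compute digits iteratively via d_i = x_i mod 13, x_{i+1} = (x_i − d_i)/13. The first 3 digits are (1, 10, 9).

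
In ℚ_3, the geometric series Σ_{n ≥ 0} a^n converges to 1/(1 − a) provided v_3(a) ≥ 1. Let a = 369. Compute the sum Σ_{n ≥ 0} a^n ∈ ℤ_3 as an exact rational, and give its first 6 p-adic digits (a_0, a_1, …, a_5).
Σ a^n = 1/(1 − a) = -1/368;  first 6 digits = (1, 0, 2, 1, 2, 0)

v_3(a) = 2 ≥ 1, so the series converges in ℤ_3 to 1/(1 − a) = 1/(1 − 369) = -1/368. Expand this rational in ℤ_3: compute digits iteratively via d_i = x_i mod 3, x_{i+1} = (x_i − d_i)/3. The first 6 digits are (1, 0, 2, 1, 2, 0).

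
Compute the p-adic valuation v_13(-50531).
v_13(-50531) = 3

v_13(n) is the largest exponent k such that 13^k divides n. Factor out: -50531 = -13^3 · 23. (Sign doesn't affect v_p.) So v_13(-50531) = 3.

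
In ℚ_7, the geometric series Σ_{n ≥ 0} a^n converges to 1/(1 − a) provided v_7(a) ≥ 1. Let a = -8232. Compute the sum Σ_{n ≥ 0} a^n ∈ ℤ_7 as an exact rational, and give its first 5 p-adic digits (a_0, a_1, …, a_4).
Σ a^n = 1/(1 − a) = 1/8233;  first 5 digits = (1, 0, 0, 4, 3)

v_7(a) = 3 ≥ 1, so the series converges in ℤ_7 to 1/(1 − a) = 1/(1 − (-8232)) = 1/8233. Expand this rational in ℤ_7: compute digits iteratively via d_i = x_i mod 7, x_{i+1} = (x_i − d_i)/7. The first 5 digits are (1, 0, 0, 4, 3).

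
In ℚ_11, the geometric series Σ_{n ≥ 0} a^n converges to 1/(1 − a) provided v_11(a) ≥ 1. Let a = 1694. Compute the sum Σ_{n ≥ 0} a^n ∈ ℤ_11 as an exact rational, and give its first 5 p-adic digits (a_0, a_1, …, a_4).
Σ a^n = 1/(1 − a) = -1/1693;  first 5 digits = (1, 0, 3, 1, 9)

v_11(a) = 2 ≥ 1, so the series converges in ℤ_11 to 1/(1 − a) = 1/(1 − 1694) = -1/1693. Expand this rational in ℤ_11: compute digits iteratively via d_i = x_i mod 11, x_{i+1} = (x_i − d_i)/11. The first 5 digits are (1, 0, 3, 1, 9).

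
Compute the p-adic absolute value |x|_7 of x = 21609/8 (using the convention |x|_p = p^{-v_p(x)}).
|21609/8|_7 = 1/2401

Step 1 — compute v_7(x) by factoring powers of 7 out of the numerator and denominator: v_7(21609/8) = 4. Step 2 — apply |x|_p = p^{-v_p(x)} = 7^{-4} = 1/2401.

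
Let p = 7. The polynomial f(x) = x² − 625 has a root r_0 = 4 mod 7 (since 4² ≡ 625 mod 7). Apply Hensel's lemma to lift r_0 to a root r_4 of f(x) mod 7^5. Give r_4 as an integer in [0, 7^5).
r_4 = 25 (mod 16807)

Hensel's recurrence: r_{i+1} = r_i − f(r_i)·(f′(r_i))^{-1} mod 7^{i+2}, with f′(x) = 2x. Iterate:
  r_0 = 4 (mod 7)
  r_1 = 25 (mod 49)
  r_2 = 25 (mod 343)
  r_3 = 25 (mod 2401)
  r_4 = 25 (mod 16807)
Final: r_4 = 25, and one checks f(r_4) ≡ 0 mod 7^5.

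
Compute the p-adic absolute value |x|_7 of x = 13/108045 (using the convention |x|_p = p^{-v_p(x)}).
|13/108045|_7 = 2401

Step 1 — compute v_7(x) by factoring powers of 7 out of the numerator and denominator: v_7(13/108045) = -4. Step 2 — apply |x|_p = p^{-v_p(x)} = 7^{4} = 2401.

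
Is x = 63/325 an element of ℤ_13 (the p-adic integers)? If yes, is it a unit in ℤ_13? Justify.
x ∉ ℤ_13 (v_13(x) = -1 < 0)

ℤ_13 = {x ∈ ℚ_13 : v_13(x) ≥ 0} and ℤ_13^× = {x ∈ ℤ_13 : v_13(x) = 0}. Here v_13(63/325) = v_13(num) − v_13(den) = -1; compare against these criteria.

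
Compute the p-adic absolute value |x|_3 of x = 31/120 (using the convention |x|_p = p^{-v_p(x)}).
|31/120|_3 = 3

Step 1 — compute v_3(x) by factoring powers of 3 out of the numerator and denominator: v_3(31/120) = -1. Step 2 — apply |x|_p = p^{-v_p(x)} = 3^{1} = 3.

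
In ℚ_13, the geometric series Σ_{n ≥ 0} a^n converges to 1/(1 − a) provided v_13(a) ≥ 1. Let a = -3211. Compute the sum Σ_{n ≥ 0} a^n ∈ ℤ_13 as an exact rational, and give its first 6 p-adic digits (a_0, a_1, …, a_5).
Σ a^n = 1/(1 − a) = 1/3212;  first 6 digits = (1, 0, 7, 11, 9, 1)

v_13(a) = 2 ≥ 1, so the series converges in ℤ_13 to 1/(1 − a) = 1/(1 − (-3211)) = 1/3212. Expand this rational in ℤ_13: compute digits iteratively via d_i = x_i mod 13, x_{i+1} = (x_i − d_i)/13. The first 6 digits are (1, 0, 7, 11, 9, 1).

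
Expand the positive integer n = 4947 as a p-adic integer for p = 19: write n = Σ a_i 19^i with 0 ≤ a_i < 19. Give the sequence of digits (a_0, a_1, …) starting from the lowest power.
(a_0, a_1, …) = (7, 13, 13)

Repeated division by 19 gives the digits low-to-high: 4947 = 7 + 13·19^1 + 13·19^2. Digit sequence: (7, 13, 13).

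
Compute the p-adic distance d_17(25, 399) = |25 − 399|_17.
d_17(25, 399) = 1/17

Step 1 — x − y = 25 − 399 = -374. Step 2 — v_17(-374) = 1 (factor: -374 = −(17^1 · 22); the sign does not affect v_p). Step 3 — |x − y|_17 = 17^{-1} = 1/17.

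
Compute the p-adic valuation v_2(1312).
v_2(1312) = 5

v_2(n) is the largest exponent k such that 2^k divides n. Factor out: 1312 = 2^5 · 41. (Sign doesn't affect v_p.) So v_2(1312) = 5.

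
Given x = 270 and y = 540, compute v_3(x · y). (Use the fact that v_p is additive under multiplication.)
v_3(145800) = 6

v_p(x) = 3 (factor: 270 = 3^3 · 10); v_p(y) = 3 (factor: 540 = 3^3 · 20). Additivity: v_p(xy) = v_p(x) + v_p(y) = 3 + 3 = 6. (Direct check: xy = 145800 = 3^6 · (200).)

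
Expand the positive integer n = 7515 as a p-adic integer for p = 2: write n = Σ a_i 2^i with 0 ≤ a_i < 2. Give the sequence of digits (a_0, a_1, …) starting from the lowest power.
(a_0, a_1, …) = (1, 1, 0, 1, 1, 0, 1, 0, 1, 0, 1, 1, 1)

Repeated division by 2 gives the digits low-to-high: 7515 = 1 + 1·2^1 + 1·2^3 + 1·2^4 + 1·2^6 + 1·2^8 + 1·2^10 + 1·2^11 + 1·2^12. Digit sequence: (1, 1, 0, 1, 1, 0, 1, 0, 1, 0, 1, 1, 1).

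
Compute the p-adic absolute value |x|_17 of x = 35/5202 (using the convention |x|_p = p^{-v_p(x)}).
|35/5202|_17 = 289

Step 1 — compute v_17(x) by factoring powers of 17 out of the numerator and denominator: v_17(35/5202) = -2. Step 2 — apply |x|_p = p^{-v_p(x)} = 17^{2} = 289.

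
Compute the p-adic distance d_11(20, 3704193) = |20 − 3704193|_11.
d_11(20, 3704193) = 1/161051

Step 1 — x − y = 20 − 3704193 = -3704173. Step 2 — v_11(-3704173) = 5 (factor: -3704173 = −(11^5 · 23); the sign does not affect v_p). Step 3 — |x − y|_11 = 11^{-5} = 1/161051.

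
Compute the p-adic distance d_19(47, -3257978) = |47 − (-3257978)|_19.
d_19(47, -3257978) = 1/130321

Step 1 — x − y = 47 − (-3257978) = 3258025. Step 2 — v_19(3258025) = 4 (factor: 3258025 = (19^4 · 25); the sign does not affect v_p). Step 3 — |x − y|_19 = 19^{-4} = 1/130321.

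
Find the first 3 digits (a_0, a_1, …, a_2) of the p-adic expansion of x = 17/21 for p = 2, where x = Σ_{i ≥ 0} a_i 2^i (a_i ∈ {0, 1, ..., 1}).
(a_0, …, a_2) = (1, 0, 1)

v_2(17/21) = 0 (numerator and denominator both coprime to 2), so x ∈ ℤ_2^×. Compute digits iteratively via a_i = x_i mod 2, x_{i+1} = (x_i − a_i)/2, with x_0 = x:
  x_0 = 17/21;  a_0 = 1;  x_1 = (x_0 − 1)/2 = -2/21
  x_1 = -2/21;  a_1 = 0;  x_2 = (x_1 − 0)/2 = -1/21
  x_2 = -1/21;  a_2 = 1;  x_3 = (x_2 − 1)/2 = -11/21
Digits: (1, 0, 1).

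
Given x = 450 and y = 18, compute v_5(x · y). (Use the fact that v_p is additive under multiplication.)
v_5(8100) = 2

v_p(x) = 2 (factor: 450 = 5^2 · 18); v_p(y) = 0 (factor: 18 = 5^0 · 18). Additivity: v_p(xy) = v_p(x) + v_p(y) = 2 + 0 = 2. (Direct check: xy = 8100 = 5^2 · (324).)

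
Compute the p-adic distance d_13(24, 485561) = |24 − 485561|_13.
d_13(24, 485561) = 1/28561

Step 1 — x − y = 24 − 485561 = -485537. Step 2 — v_13(-485537) = 4 (factor: -485537 = −(13^4 · 17); the sign does not affect v_p). Step 3 — |x − y|_13 = 13^{-4} = 1/28561.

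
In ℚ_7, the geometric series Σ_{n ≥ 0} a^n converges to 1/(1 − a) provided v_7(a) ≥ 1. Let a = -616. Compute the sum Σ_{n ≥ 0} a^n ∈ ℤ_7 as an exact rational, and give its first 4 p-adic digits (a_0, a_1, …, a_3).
Σ a^n = 1/(1 − a) = 1/617;  first 4 digits = (1, 3, 3, 4)

v_7(a) = 1 ≥ 1, so the series converges in ℤ_7 to 1/(1 − a) = 1/(1 − (-616)) = 1/617. Expand this rational in ℤ_7: compute digits iteratively via d_i = x_i mod 7, x_{i+1} = (x_i − d_i)/7. The first 4 digits are (1, 3, 3, 4).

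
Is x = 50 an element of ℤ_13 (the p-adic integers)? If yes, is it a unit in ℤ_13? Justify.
x ∈ ℤ_13^× (unit); v_13(x) = 0

ℤ_13 = {x ∈ ℚ_13 : v_13(x) ≥ 0} and ℤ_13^× = {x ∈ ℤ_13 : v_13(x) = 0}. Here v_13(50) = v_13(num) − v_13(den) = 0; compare against these criteria.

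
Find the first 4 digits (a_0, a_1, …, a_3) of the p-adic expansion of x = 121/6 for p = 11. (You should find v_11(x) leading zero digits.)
(a_0, …, a_3) = (0, 0, 2, 9)

v_11(121/6) = 2, so a_0 = ... = a_1 = 0. Factor out: x = 11^2 · u with u = 1/6 a unit in ℤ_11. Expand u iteratively via a_{v+i} = u_i mod 11, u_{i+1} = (u_i − a_{v+i})/11:
  u_0 = 1/6;  a_2 = 2;  u_1 = (u_0 − 2)/11 = -1/6
  u_1 = -1/6;  a_3 = 9;  u_2 = (u_1 − 9)/11 = -5/6
Digits: (0, 0, 2, 9).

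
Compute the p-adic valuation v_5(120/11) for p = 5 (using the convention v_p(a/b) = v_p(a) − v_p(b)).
v_5(120/11) = 1

Factor powers of 5 from the numerator and denominator of the reduced fraction: 120 = 5^1 · 24 and 11 = 5^0 · 11. Apply v_p(a/b) = v_p(a) − v_p(b): v_5(120/11) = 1 − 0 = 1.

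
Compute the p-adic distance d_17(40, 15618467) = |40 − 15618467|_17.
d_17(40, 15618467) = 1/1419857

Step 1 — x − y = 40 − 15618467 = -15618427. Step 2 — v_17(-15618427) = 5 (factor: -15618427 = −(17^5 · 11); the sign does not affect v_p). Step 3 — |x − y|_17 = 17^{-5} = 1/1419857.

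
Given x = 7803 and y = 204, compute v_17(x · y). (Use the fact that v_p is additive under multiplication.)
v_17(1591812) = 3

v_p(x) = 2 (factor: 7803 = 17^2 · 27); v_p(y) = 1 (factor: 204 = 17^1 · 12). Additivity: v_p(xy) = v_p(x) + v_p(y) = 2 + 1 = 3. (Direct check: xy = 1591812 = 17^3 · (324).)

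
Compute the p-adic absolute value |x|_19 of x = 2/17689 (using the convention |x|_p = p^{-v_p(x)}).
|2/17689|_19 = 361

Step 1 — compute v_19(x) by factoring powers of 19 out of the numerator and denominator: v_19(2/17689) = -2. Step 2 — apply |x|_p = p^{-v_p(x)} = 19^{2} = 361.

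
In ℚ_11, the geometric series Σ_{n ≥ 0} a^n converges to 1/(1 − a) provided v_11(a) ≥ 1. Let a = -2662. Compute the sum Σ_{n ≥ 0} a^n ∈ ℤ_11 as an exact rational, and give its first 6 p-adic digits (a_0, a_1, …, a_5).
Σ a^n = 1/(1 − a) = 1/2663;  first 6 digits = (1, 0, 0, 9, 10, 10)

v_11(a) = 3 ≥ 1, so the series converges in ℤ_11 to 1/(1 − a) = 1/(1 − (-2662)) = 1/2663. Expand this rational in ℤ_11: compute digits iteratively via d_i = x_i mod 11, x_{i+1} = (x_i − d_i)/11. The first 6 digits are (1, 0, 0, 9, 10, 10).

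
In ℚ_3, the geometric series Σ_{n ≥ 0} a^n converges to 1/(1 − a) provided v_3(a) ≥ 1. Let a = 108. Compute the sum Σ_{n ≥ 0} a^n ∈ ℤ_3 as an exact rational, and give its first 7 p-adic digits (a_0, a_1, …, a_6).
Σ a^n = 1/(1 − a) = -1/107;  first 7 digits = (1, 0, 0, 1, 1, 0, 1)

v_3(a) = 3 ≥ 1, so the series converges in ℤ_3 to 1/(1 − a) = 1/(1 − 108) = -1/107. Expand this rational in ℤ_3: compute digits iteratively via d_i = x_i mod 3, x_{i+1} = (x_i − d_i)/3. The first 7 digits are (1, 0, 0, 1, 1, 0, 1).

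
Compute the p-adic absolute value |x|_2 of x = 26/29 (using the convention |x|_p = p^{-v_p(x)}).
|26/29|_2 = 1/2

Step 1 — compute v_2(x) by factoring powers of 2 out of the numerator and denominator: v_2(26/29) = 1. Step 2 — apply |x|_p = p^{-v_p(x)} = 2^{-1} = 1/2.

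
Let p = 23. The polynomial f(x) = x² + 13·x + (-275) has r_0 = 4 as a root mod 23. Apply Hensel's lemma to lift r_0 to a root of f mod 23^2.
r_1 = 165 (mod 529)

Hensel: r_{i+1} = r_i − f(r_i)·(f′(r_i))^{-1} mod 23^{i+2}, f′(x) = 2x + 13. Iterate:
  r_0 = 4 (mod 23)
  r_1 = 165 (mod 529)
Final: r = 165 satisfies f(r) ≡ 0 mod 23^2.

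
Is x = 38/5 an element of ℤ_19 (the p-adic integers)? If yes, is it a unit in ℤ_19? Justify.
x ∈ ℤ_19 but not a unit; v_19(x) = 1 > 0

ℤ_19 = {x ∈ ℚ_19 : v_19(x) ≥ 0} and ℤ_19^× = {x ∈ ℤ_19 : v_19(x) = 0}. Here v_19(38/5) = v_19(num) − v_19(den) = 1; compare against these criteria.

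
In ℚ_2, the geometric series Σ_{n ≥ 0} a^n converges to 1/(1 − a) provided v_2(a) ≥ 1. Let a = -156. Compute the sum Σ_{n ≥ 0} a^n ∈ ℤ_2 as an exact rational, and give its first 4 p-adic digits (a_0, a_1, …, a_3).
Σ a^n = 1/(1 − a) = 1/157;  first 4 digits = (1, 0, 1, 0)

v_2(a) = 2 ≥ 1, so the series converges in ℤ_2 to 1/(1 − a) = 1/(1 − (-156)) = 1/157. Expand this rational in ℤ_2: compute digits iteratively via d_i = x_i mod 2, x_{i+1} = (x_i − d_i)/2. The first 4 digits are (1, 0, 1, 0).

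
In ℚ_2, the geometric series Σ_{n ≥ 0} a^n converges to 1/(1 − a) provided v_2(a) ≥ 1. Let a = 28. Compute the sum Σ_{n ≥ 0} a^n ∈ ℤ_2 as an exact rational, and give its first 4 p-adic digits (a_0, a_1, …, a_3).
Σ a^n = 1/(1 − a) = -1/27;  first 4 digits = (1, 0, 1, 1)

v_2(a) = 2 ≥ 1, so the series converges in ℤ_2 to 1/(1 − a) = 1/(1 − 28) = -1/27. Expand this rational in ℤ_2: compute digits iteratively via d_i = x_i mod 2, x_{i+1} = (x_i − d_i)/2. The first 4 digits are (1, 0, 1, 1).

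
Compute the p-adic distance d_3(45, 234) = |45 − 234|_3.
d_3(45, 234) = 1/27

Step 1 — x − y = 45 − 234 = -189. Step 2 — v_3(-189) = 3 (factor: -189 = −(3^3 · 7); the sign does not affect v_p). Step 3 — |x − y|_3 = 3^{-3} = 1/27.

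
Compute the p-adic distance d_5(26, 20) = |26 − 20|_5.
d_5(26, 20) = 1

Step 1 — x − y = 26 − 20 = 6. Step 2 — v_5(6) = 0 (factor: 6 = (5^0 · 6); the sign does not affect v_p). Step 3 — |x − y|_5 = 5^{0} = 1.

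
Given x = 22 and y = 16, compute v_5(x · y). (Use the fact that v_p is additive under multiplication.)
v_5(352) = 0

v_p(x) = 0 (factor: 22 = 5^0 · 22); v_p(y) = 0 (factor: 16 = 5^0 · 16). Additivity: v_p(xy) = v_p(x) + v_p(y) = 0 + 0 = 0. (Direct check: xy = 352 = 5^0 · (352).)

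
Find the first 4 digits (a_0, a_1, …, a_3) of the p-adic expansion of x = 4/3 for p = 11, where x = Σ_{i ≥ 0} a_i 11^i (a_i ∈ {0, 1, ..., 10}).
(a_0, …, a_3) = (5, 7, 3, 7)

v_11(4/3) = 0 (numerator and denominator both coprime to 11), so x ∈ ℤ_11^×. Compute digits iteratively via a_i = x_i mod 11, x_{i+1} = (x_i − a_i)/11, with x_0 = x:
  x_0 = 4/3;  a_0 = 5;  x_1 = (x_0 − 5)/11 = -1/3
  x_1 = -1/3;  a_1 = 7;  x_2 = (x_1 − 7)/11 = -2/3
  x_2 = -2/3;  a_2 = 3;  x_3 = (x_2 − 3)/11 = -1/3
  x_3 = -1/3;  a_3 = 7;  x_4 = (x_3 − 7)/11 = -2/3
Digits: (5, 7, 3, 7).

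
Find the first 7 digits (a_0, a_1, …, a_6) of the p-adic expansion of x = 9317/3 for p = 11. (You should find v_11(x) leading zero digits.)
(a_0, …, a_6) = (0, 0, 0, 6, 7, 3, 7)

v_11(9317/3) = 3, so a_0 = ... = a_2 = 0. Factor out: x = 11^3 · u with u = 7/3 a unit in ℤ_11. Expand u iteratively via a_{v+i} = u_i mod 11, u_{i+1} = (u_i − a_{v+i})/11:
  u_0 = 7/3;  a_3 = 6;  u_1 = (u_0 − 6)/11 = -1/3
  u_1 = -1/3;  a_4 = 7;  u_2 = (u_1 − 7)/11 = -2/3
  u_2 = -2/3;  a_5 = 3;  u_3 = (u_2 − 3)/11 = -1/3
  u_3 = -1/3;  a_6 = 7;  u_4 = (u_3 − 7)/11 = -2/3
Digits: (0, 0, 0, 6, 7, 3, 7).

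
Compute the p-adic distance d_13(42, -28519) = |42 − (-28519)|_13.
d_13(42, -28519) = 1/28561

Step 1 — x − y = 42 − (-28519) = 28561. Step 2 — v_13(28561) = 4 (factor: 28561 = (13^4 · 1); the sign does not affect v_p). Step 3 — |x − y|_13 = 13^{-4} = 1/28561.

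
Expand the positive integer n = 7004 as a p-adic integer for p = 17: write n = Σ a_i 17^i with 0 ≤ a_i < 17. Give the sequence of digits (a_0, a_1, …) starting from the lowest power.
(a_0, a_1, …) = (0, 4, 7, 1)

Repeated division by 17 gives the digits low-to-high: 7004 = 4·17^1 + 7·17^2 + 1·17^3. Digit sequence: (0, 4, 7, 1).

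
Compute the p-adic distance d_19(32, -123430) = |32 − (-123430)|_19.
d_19(32, -123430) = 1/6859

Step 1 — x − y = 32 − (-123430) = 123462. Step 2 — v_19(123462) = 3 (factor: 123462 = (19^3 · 18); the sign does not affect v_p). Step 3 — |x − y|_19 = 19^{-3} = 1/6859.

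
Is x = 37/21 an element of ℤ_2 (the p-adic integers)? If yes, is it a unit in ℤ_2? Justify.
x ∈ ℤ_2^× (unit); v_2(x) = 0

ℤ_2 = {x ∈ ℚ_2 : v_2(x) ≥ 0} and ℤ_2^× = {x ∈ ℤ_2 : v_2(x) = 0}. Here v_2(37/21) = v_2(num) − v_2(den) = 0; compare against these criteria.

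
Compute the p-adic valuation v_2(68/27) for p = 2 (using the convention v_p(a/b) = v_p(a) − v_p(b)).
v_2(68/27) = 2

Factor powers of 2 from the numerator and denominator of the reduced fraction: 68 = 2^2 · 17 and 27 = 2^0 · 27. Apply v_p(a/b) = v_p(a) − v_p(b): v_2(68/27) = 2 − 0 = 2.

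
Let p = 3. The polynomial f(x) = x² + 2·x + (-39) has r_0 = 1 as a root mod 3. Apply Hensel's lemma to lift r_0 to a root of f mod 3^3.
r_2 = 10 (mod 27)

Hensel: r_{i+1} = r_i − f(r_i)·(f′(r_i))^{-1} mod 3^{i+2}, f′(x) = 2x + 2. Iterate:
  r_0 = 1 (mod 3)
  r_1 = 1 (mod 9)
  r_2 = 10 (mod 27)
Final: r = 10 satisfies f(r) ≡ 0 mod 3^3.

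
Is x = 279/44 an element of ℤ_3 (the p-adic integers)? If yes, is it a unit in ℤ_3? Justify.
x ∈ ℤ_3 but not a unit; v_3(x) = 2 > 0

ℤ_3 = {x ∈ ℚ_3 : v_3(x) ≥ 0} and ℤ_3^× = {x ∈ ℤ_3 : v_3(x) = 0}. Here v_3(279/44) = v_3(num) − v_3(den) = 2; compare against these criteria.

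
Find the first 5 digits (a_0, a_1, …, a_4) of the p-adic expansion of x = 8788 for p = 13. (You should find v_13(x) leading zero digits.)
(a_0, …, a_4) = (0, 0, 0, 4, 0)

v_13(8788) = 3, so a_0 = ... = a_2 = 0. Factor out: x = 13^3 · u with u = 4 a unit in ℤ_13. Expand u iteratively via a_{v+i} = u_i mod 13, u_{i+1} = (u_i − a_{v+i})/13:
  u_0 = 4;  a_3 = 4;  u_1 = (u_0 − 4)/13 = 0
  u_1 = 0;  a_4 = 0;  u_2 = (u_1 − 0)/13 = 0
Digits: (0, 0, 0, 4, 0).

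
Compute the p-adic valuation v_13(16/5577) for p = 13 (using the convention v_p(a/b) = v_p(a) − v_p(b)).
v_13(16/5577) = -2

Factor powers of 13 from the numerator and denominator of the reduced fraction: 16 = 13^0 · 16 and 5577 = 13^2 · 33. Apply v_p(a/b) = v_p(a) − v_p(b): v_13(16/5577) = 0 − 2 = -2.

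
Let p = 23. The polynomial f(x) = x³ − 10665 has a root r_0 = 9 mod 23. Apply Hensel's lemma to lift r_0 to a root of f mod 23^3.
r_2 = 2401 (mod 12167)

Hensel: r_{i+1} = r_i − f(r_i)/f′(r_i) mod 23^{i+2}, where f′(x) = 3x². Iterate:
  r_0 = 9 (mod 23)
  r_1 = 285 (mod 529)
  r_2 = 2401 (mod 12167)
Final: r = 2401 with f(r) ≡ 0 mod 23^3.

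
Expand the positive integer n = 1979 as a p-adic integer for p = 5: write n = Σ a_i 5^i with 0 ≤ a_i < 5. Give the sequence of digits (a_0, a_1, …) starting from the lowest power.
(a_0, a_1, …) = (4, 0, 4, 0, 3)

Repeated division by 5 gives the digits low-to-high: 1979 = 4 + 4·5^2 + 3·5^4. Digit sequence: (4, 0, 4, 0, 3).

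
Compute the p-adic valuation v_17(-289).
v_17(-289) = 2

v_17(n) is the largest exponent k such that 17^k divides n. Factor out: -289 = -17^2 · 1. (Sign doesn't affect v_p.) So v_17(-289) = 2.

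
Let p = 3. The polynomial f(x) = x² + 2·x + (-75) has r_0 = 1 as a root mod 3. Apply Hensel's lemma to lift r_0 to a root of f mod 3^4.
r_3 = 19 (mod 81)

Hensel: r_{i+1} = r_i − f(r_i)·(f′(r_i))^{-1} mod 3^{i+2}, f′(x) = 2x + 2. Iterate:
  r_0 = 1 (mod 3)
  r_1 = 1 (mod 9)
  r_2 = 19 (mod 27)
  r_3 = 19 (mod 81)
Final: r = 19 satisfies f(r) ≡ 0 mod 3^4.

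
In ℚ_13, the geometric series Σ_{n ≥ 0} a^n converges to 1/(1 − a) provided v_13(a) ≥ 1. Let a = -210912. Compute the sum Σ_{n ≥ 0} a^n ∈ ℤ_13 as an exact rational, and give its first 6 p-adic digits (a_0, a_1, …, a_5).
Σ a^n = 1/(1 − a) = 1/210913;  first 6 digits = (1, 0, 0, 8, 5, 12)

v_13(a) = 3 ≥ 1, so the series converges in ℤ_13 to 1/(1 − a) = 1/(1 − (-210912)) = 1/210913. Expand this rational in ℤ_13: compute digits iteratively via d_i = x_i mod 13, x_{i+1} = (x_i − d_i)/13. The first 6 digits are (1, 0, 0, 8, 5, 12).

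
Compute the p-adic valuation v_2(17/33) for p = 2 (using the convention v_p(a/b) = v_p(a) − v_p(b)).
v_2(17/33) = 0

Factor powers of 2 from the numerator and denominator of the reduced fraction: 17 = 2^0 · 17 and 33 = 2^0 · 33. Apply v_p(a/b) = v_p(a) − v_p(b): v_2(17/33) = 0 − 0 = 0.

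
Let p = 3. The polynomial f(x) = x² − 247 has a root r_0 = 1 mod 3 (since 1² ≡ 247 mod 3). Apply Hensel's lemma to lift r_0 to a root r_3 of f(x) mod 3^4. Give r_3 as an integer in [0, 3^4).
r_3 = 79 (mod 81)

Hensel's recurrence: r_{i+1} = r_i − f(r_i)·(f′(r_i))^{-1} mod 3^{i+2}, with f′(x) = 2x. Iterate:
  r_0 = 1 (mod 3)
  r_1 = 7 (mod 9)
  r_2 = 25 (mod 27)
  r_3 = 79 (mod 81)
Final: r_3 = 79, and one checks f(r_3) ≡ 0 mod 3^4.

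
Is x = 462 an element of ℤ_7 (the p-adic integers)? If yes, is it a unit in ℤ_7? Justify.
x ∈ ℤ_7 but not a unit; v_7(x) = 1 > 0

ℤ_7 = {x ∈ ℚ_7 : v_7(x) ≥ 0} and ℤ_7^× = {x ∈ ℤ_7 : v_7(x) = 0}. Here v_7(462) = v_7(num) − v_7(den) = 1; compare against these criteria.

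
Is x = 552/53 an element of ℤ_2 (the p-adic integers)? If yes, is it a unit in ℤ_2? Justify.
x ∈ ℤ_2 but not a unit; v_2(x) = 3 > 0

ℤ_2 = {x ∈ ℚ_2 : v_2(x) ≥ 0} and ℤ_2^× = {x ∈ ℤ_2 : v_2(x) = 0}. Here v_2(552/53) = v_2(num) − v_2(den) = 3; compare against these criteria.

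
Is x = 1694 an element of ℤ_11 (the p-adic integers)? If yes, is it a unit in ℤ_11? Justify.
x ∈ ℤ_11 but not a unit; v_11(x) = 2 > 0

ℤ_11 = {x ∈ ℚ_11 : v_11(x) ≥ 0} and ℤ_11^× = {x ∈ ℤ_11 : v_11(x) = 0}. Here v_11(1694) = v_11(num) − v_11(den) = 2; compare against these criteria.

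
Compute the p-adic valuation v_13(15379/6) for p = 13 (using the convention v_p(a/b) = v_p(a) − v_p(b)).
v_13(15379/6) = 3

Factor powers of 13 from the numerator and denominator of the reduced fraction: 15379 = 13^3 · 7 and 6 = 13^0 · 6. Apply v_p(a/b) = v_p(a) − v_p(b): v_13(15379/6) = 3 − 0 = 3.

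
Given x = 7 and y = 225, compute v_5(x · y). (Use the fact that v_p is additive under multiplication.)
v_5(1575) = 2

v_p(x) = 0 (factor: 7 = 5^0 · 7); v_p(y) = 2 (factor: 225 = 5^2 · 9). Additivity: v_p(xy) = v_p(x) + v_p(y) = 0 + 2 = 2. (Direct check: xy = 1575 = 5^2 · (63).)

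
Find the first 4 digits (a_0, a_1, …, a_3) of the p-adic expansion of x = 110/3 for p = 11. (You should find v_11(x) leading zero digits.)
(a_0, …, a_3) = (0, 7, 7, 3)

v_11(110/3) = 1, so a_0 = ... = a_0 = 0. Factor out: x = 11^1 · u with u = 10/3 a unit in ℤ_11. Expand u iteratively via a_{v+i} = u_i mod 11, u_{i+1} = (u_i − a_{v+i})/11:
  u_0 = 10/3;  a_1 = 7;  u_1 = (u_0 − 7)/11 = -1/3
  u_1 = -1/3;  a_2 = 7;  u_2 = (u_1 − 7)/11 = -2/3
  u_2 = -2/3;  a_3 = 3;  u_3 = (u_2 − 3)/11 = -1/3
Digits: (0, 7, 7, 3).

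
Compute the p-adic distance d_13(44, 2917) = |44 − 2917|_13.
d_13(44, 2917) = 1/169

Step 1 — x − y = 44 − 2917 = -2873. Step 2 — v_13(-2873) = 2 (factor: -2873 = −(13^2 · 17); the sign does not affect v_p). Step 3 — |x − y|_13 = 13^{-2} = 1/169.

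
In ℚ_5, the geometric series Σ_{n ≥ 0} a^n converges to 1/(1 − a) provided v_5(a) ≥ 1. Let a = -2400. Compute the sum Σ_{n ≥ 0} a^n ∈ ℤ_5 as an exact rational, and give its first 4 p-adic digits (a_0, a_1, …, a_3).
Σ a^n = 1/(1 − a) = 1/2401;  first 4 digits = (1, 0, 4, 0)

v_5(a) = 2 ≥ 1, so the series converges in ℤ_5 to 1/(1 − a) = 1/(1 − (-2400)) = 1/2401. Expand this rational in ℤ_5: compute digits iteratively via d_i = x_i mod 5, x_{i+1} = (x_i − d_i)/5. The first 4 digits are (1, 0, 4, 0).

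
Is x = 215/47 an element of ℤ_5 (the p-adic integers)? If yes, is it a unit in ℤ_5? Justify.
x ∈ ℤ_5 but not a unit; v_5(x) = 1 > 0

ℤ_5 = {x ∈ ℚ_5 : v_5(x) ≥ 0} and ℤ_5^× = {x ∈ ℤ_5 : v_5(x) = 0}. Here v_5(215/47) = v_5(num) − v_5(den) = 1; compare against these criteria.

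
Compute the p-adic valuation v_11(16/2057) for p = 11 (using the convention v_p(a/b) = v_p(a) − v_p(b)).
v_11(16/2057) = -2

Factor powers of 11 from the numerator and denominator of the reduced fraction: 16 = 11^0 · 16 and 2057 = 11^2 · 17. Apply v_p(a/b) = v_p(a) − v_p(b): v_11(16/2057) = 0 − 2 = -2.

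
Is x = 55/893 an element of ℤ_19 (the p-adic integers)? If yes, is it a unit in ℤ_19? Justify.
x ∉ ℤ_19 (v_19(x) = -1 < 0)

ℤ_19 = {x ∈ ℚ_19 : v_19(x) ≥ 0} and ℤ_19^× = {x ∈ ℤ_19 : v_19(x) = 0}. Here v_19(55/893) = v_19(num) − v_19(den) = -1; compare against these criteria.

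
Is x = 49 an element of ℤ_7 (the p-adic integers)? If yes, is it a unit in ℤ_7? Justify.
x ∈ ℤ_7 but not a unit; v_7(x) = 2 > 0

ℤ_7 = {x ∈ ℚ_7 : v_7(x) ≥ 0} and ℤ_7^× = {x ∈ ℤ_7 : v_7(x) = 0}. Here v_7(49) = v_7(num) − v_7(den) = 2; compare against these criteria.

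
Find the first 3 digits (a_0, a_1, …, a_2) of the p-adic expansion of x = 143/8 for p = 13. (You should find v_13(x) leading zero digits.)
(a_0, …, a_2) = (0, 3, 8)

v_13(143/8) = 1, so a_0 = ... = a_0 = 0. Factor out: x = 13^1 · u with u = 11/8 a unit in ℤ_13. Expand u iteratively via a_{v+i} = u_i mod 13, u_{i+1} = (u_i − a_{v+i})/13:
  u_0 = 11/8;  a_1 = 3;  u_1 = (u_0 − 3)/13 = -1/8
  u_1 = -1/8;  a_2 = 8;  u_2 = (u_1 − 8)/13 = -5/8
Digits: (0, 3, 8).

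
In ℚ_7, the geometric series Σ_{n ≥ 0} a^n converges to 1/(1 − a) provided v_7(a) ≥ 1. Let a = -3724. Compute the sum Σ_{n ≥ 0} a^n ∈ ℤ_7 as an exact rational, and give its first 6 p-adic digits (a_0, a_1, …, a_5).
Σ a^n = 1/(1 − a) = 1/3725;  first 6 digits = (1, 0, 1, 3, 6, 5)

v_7(a) = 2 ≥ 1, so the series converges in ℤ_7 to 1/(1 − a) = 1/(1 − (-3724)) = 1/3725. Expand this rational in ℤ_7: compute digits iteratively via d_i = x_i mod 7, x_{i+1} = (x_i − d_i)/7. The first 6 digits are (1, 0, 1, 3, 6, 5).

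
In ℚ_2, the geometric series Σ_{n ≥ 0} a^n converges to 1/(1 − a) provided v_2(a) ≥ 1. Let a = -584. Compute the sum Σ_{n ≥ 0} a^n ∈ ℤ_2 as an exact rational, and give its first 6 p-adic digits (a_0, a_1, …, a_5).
Σ a^n = 1/(1 − a) = 1/585;  first 6 digits = (1, 0, 0, 1, 1, 1)

v_2(a) = 3 ≥ 1, so the series converges in ℤ_2 to 1/(1 − a) = 1/(1 − (-584)) = 1/585. Expand this rational in ℤ_2: compute digits iteratively via d_i = x_i mod 2, x_{i+1} = (x_i − d_i)/2. The first 6 digits are (1, 0, 0, 1, 1, 1).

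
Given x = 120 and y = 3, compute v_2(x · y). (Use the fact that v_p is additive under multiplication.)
v_2(360) = 3

v_p(x) = 3 (factor: 120 = 2^3 · 15); v_p(y) = 0 (factor: 3 = 2^0 · 3). Additivity: v_p(xy) = v_p(x) + v_p(y) = 3 + 0 = 3. (Direct check: xy = 360 = 2^3 · (45).)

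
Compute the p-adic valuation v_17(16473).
v_17(16473) = 2

v_17(n) is the largest exponent k such that 17^k divides n. Factor out: 16473 = 17^2 · 57. (Sign doesn't affect v_p.) So v_17(16473) = 2.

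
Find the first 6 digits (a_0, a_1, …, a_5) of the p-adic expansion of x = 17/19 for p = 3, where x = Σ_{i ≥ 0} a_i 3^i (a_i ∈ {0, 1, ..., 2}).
(a_0, …, a_5) = (2, 2, 0, 1, 1, 0)

v_3(17/19) = 0 (numerator and denominator both coprime to 3), so x ∈ ℤ_3^×. Compute digits iteratively via a_i = x_i mod 3, x_{i+1} = (x_i − a_i)/3, with x_0 = x:
  x_0 = 17/19;  a_0 = 2;  x_1 = (x_0 − 2)/3 = -7/19
  x_1 = -7/19;  a_1 = 2;  x_2 = (x_1 − 2)/3 = -15/19
  x_2 = -15/19;  a_2 = 0;  x_3 = (x_2 − 0)/3 = -5/19
  x_3 = -5/19;  a_3 = 1;  x_4 = (x_3 − 1)/3 = -8/19
  x_4 = -8/19;  a_4 = 1;  x_5 = (x_4 − 1)/3 = -9/19
  x_5 = -9/19;  a_5 = 0;  x_6 = (x_5 − 0)/3 = -3/19
Digits: (2, 2, 0, 1, 1, 0).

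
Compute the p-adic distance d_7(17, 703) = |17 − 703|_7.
d_7(17, 703) = 1/343

Step 1 — x − y = 17 − 703 = -686. Step 2 — v_7(-686) = 3 (factor: -686 = −(7^3 · 2); the sign does not affect v_p). Step 3 — |x − y|_7 = 7^{-3} = 1/343.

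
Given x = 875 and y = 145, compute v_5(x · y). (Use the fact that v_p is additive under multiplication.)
v_5(126875) = 4

v_p(x) = 3 (factor: 875 = 5^3 · 7); v_p(y) = 1 (factor: 145 = 5^1 · 29). Additivity: v_p(xy) = v_p(x) + v_p(y) = 3 + 1 = 4. (Direct check: xy = 126875 = 5^4 · (203).)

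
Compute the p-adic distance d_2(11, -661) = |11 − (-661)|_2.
d_2(11, -661) = 1/32

Step 1 — x − y = 11 − (-661) = 672. Step 2 — v_2(672) = 5 (factor: 672 = (2^5 · 21); the sign does not affect v_p). Step 3 — |x − y|_2 = 2^{-5} = 1/32.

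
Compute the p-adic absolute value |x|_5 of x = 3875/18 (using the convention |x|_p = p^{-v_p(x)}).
|3875/18|_5 = 1/125

Step 1 — compute v_5(x) by factoring powers of 5 out of the numerator and denominator: v_5(3875/18) = 3. Step 2 — apply |x|_p = p^{-v_p(x)} = 5^{-3} = 1/125.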